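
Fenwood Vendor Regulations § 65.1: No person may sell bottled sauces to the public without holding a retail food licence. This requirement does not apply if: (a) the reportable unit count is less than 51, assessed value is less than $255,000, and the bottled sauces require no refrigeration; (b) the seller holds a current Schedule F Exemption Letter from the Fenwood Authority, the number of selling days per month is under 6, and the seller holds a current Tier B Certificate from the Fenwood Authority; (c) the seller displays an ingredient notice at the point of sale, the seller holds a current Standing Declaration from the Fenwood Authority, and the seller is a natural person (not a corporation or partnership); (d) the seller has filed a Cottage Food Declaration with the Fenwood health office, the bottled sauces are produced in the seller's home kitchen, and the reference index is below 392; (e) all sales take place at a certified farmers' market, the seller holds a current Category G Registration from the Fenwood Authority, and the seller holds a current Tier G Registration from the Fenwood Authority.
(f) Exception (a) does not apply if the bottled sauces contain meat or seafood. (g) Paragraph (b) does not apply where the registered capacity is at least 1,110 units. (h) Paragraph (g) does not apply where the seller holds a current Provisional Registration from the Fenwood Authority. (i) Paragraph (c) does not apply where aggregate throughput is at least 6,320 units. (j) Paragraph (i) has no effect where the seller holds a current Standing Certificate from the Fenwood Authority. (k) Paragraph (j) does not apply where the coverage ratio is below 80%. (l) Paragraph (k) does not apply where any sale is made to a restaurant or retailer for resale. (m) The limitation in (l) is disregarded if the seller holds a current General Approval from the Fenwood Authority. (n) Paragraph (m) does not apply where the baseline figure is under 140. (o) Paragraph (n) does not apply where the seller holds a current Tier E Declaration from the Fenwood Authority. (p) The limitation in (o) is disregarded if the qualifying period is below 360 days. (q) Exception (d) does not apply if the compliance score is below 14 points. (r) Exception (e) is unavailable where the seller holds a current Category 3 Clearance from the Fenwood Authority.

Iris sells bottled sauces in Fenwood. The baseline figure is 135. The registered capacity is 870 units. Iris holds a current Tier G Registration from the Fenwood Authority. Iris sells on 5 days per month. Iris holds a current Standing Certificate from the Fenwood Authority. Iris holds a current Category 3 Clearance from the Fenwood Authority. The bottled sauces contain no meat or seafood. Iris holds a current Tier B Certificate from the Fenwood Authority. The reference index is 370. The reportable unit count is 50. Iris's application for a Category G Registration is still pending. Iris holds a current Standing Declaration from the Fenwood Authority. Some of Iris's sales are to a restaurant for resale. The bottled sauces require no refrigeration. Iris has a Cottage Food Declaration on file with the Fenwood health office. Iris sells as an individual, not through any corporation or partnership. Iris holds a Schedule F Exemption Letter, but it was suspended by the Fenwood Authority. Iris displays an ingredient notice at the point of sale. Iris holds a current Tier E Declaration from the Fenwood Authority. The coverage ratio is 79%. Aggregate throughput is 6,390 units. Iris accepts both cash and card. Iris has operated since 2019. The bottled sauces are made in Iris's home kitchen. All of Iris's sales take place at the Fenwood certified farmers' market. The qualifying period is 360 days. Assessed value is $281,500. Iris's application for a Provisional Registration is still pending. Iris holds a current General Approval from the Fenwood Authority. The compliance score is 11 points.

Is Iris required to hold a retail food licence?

Yes — Iris must hold a retail food licence.

Exception (a) requires that assessed value is less than $255,000; but assessed value is $281,500, not less than $255,000, so (a) is unavailable.
Exception (b) does not apply: there is no Schedule F Exemption Letter in force.
Exception (c)'s conditions are all satisfied: an ingredient notice is displayed; a current Standing Declaration is held; the seller is a natural person. But applying paragraphs (i)–(p): (i) operates against (c): aggregate throughput is 6,390 units, meeting the 6,320 units threshold. (j) operates (a current Standing Certificate is held), but is set aside by (k): (k) operates — the coverage ratio is 79%, below the 80% limit. (l) would limit (k) — some sales are to a restaurant for resale — but (m) sets (l) aside: (m) operates against (l): a current General Approval is held. (n) would limit (m) — the baseline figure is 135, under the 140 limit — but (o) sets (n) aside: (o) operates against (n): a current Tier E Declaration is held. (p) does not operate here (the qualifying period is 360 days, not below 360 days), so (o) stands. (c) is therefore removed.
All of (d)'s requirements are met (a Cottage Food Declaration is on file; the bottled sauces are home-kitchen produced; the reference index is 370, below the 392 limit). Turning to paragraph (q): (q) applies — the compliance score is 11 points, below the 14 points limit. So (d) is unavailable.
Exception (e) does not apply: the Category G Registration is not current.
No exception is made out. Iris falls within the general rule.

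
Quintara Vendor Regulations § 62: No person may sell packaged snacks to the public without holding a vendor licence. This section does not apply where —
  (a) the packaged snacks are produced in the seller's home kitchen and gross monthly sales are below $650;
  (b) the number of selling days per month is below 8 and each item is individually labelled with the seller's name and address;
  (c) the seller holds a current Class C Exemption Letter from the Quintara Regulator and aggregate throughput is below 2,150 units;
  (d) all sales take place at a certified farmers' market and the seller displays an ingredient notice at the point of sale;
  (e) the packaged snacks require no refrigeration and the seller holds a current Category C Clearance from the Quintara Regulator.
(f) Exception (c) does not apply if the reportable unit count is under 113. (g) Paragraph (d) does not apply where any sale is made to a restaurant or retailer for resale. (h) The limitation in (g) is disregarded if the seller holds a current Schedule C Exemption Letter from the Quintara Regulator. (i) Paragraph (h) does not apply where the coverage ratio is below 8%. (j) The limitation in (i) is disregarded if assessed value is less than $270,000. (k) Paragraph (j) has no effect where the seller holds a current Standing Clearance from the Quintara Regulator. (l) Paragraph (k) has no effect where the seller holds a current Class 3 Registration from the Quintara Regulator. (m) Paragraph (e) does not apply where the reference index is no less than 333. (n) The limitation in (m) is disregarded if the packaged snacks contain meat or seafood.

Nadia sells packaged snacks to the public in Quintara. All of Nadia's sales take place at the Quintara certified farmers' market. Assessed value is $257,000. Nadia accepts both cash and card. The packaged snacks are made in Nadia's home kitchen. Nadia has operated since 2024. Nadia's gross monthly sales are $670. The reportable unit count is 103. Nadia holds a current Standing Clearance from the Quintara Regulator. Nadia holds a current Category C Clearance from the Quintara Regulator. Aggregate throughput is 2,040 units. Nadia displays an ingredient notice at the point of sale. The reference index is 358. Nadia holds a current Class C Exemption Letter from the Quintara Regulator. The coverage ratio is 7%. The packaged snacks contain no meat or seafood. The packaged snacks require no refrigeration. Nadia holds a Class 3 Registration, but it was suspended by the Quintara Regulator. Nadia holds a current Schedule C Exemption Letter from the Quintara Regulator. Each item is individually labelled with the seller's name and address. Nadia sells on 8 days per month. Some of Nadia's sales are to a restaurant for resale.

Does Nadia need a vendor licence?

Exception (a) fails — gross monthly sales are $670, not below $650.
Exception (b) fails — the number of selling days per month is 8, not below 8.
All of (c)'s requirements are met (a current Class C Exemption Letter is held; aggregate throughput is 2,040 units, below the 2,150 units limit). However, paragraph (f) must be considered: (f) operates against (c): the reportable unit count is 103, under the 113 limit. (c) is therefore removed.
Exception (d) is satisfied on its face — all sales are at a certified farmers' market; an ingredient notice is displayed. Turning to paragraphs (g)–(l): (g) operates against (d): some sales are to a restaurant for resale. (h) applies (a current Schedule C Exemption Letter is held), but is itself disapplied by (i): (i) is engaged — the coverage ratio is 7%, below the 8% limit. (j) is engaged (assessed value is $257,000, less than the $270,000 limit), but is set aside by (k): (k) operates against (j): a current Standing Clearance is held. (l) does not operate here (there is no Class 3 Registration in force), so (k) stands. (d) is therefore removed.
Exception (e) is satisfied on its face — the packaged snacks are shelf-stable; a current Category C Clearance is held. Turning to paragraphs (m)–(n): (m) applies — the reference index is 358, meeting the 333 threshold. (n) is not triggered (the packaged snacks contain no meat or seafood), so (m) stands. (e) is therefore removed.
Every exception is unavailable, so the rule governs.

Yes — Nadia must hold a vendor licence.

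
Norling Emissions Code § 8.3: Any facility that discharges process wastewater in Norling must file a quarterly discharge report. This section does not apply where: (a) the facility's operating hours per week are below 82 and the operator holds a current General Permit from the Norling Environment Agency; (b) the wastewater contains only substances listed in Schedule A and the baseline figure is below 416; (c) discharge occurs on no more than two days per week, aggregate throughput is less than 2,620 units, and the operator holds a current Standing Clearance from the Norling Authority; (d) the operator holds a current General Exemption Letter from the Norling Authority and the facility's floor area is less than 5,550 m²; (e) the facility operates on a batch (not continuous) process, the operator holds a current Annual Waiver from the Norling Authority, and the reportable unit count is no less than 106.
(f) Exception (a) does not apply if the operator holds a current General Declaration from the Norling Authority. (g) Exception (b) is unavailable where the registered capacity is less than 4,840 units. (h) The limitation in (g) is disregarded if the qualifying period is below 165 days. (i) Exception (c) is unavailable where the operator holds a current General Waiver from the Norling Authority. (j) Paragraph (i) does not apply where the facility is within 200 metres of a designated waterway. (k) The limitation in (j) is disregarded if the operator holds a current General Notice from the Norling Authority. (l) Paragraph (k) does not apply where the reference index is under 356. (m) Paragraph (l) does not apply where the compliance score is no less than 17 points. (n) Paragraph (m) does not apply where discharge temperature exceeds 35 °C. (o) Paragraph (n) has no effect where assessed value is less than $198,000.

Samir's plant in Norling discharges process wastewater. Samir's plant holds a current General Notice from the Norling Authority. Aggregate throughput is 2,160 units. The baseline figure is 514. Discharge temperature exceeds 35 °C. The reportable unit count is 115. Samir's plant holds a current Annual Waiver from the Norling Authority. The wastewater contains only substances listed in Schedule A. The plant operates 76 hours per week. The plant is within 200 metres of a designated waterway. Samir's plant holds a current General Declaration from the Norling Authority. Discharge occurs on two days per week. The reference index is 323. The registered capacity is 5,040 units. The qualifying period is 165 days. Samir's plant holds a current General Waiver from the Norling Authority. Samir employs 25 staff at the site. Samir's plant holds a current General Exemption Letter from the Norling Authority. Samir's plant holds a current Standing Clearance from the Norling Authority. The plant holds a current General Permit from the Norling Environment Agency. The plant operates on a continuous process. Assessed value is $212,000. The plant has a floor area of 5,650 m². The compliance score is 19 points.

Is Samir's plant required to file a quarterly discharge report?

No — exception (c) applies; Samir's plant is not required to file a quarterly discharge report.

All of (a)'s requirements are met (the facility's operating hours per week are 76, below the 82 limit; a current General Permit is held). However, paragraph (f) must be considered: (f) operates against (a): a current General Declaration is held. So (a) is unavailable.
Exception (b) requires that the baseline figure is below 416; but the baseline figure is 514, not below 416, so (b) is unavailable.
Exception (c): discharge occurs on no more than two days per week; aggregate throughput is 2,160 units, less than the 2,620 units limit; a current Standing Clearance is held — every condition holds. As to paragraphs (i)–(o): (i) would limit (c) — a current General Waiver is held — but (j) sets (i) aside: (j) operates against (i): the plant is within 200 m of a designated waterway. (k) applies (a current General Notice is held), but is overridden by (l): (l) operates against (k): the reference index is 323, under the 356 limit. (m) is triggered (the compliance score is 19 points, meeting the 17 points threshold), but is displaced by (n): (n) operates against (m): discharge temperature exceeds 35 °C. (o) is inapplicable (assessed value is $212,000, not less than $198,000), so (n) stands. (c) remains available.
Exception (d) fails — the facility's floor area is 5,650 m², not less than 5,550 m².
Exception (e) does not apply: the facility operates on a continuous process.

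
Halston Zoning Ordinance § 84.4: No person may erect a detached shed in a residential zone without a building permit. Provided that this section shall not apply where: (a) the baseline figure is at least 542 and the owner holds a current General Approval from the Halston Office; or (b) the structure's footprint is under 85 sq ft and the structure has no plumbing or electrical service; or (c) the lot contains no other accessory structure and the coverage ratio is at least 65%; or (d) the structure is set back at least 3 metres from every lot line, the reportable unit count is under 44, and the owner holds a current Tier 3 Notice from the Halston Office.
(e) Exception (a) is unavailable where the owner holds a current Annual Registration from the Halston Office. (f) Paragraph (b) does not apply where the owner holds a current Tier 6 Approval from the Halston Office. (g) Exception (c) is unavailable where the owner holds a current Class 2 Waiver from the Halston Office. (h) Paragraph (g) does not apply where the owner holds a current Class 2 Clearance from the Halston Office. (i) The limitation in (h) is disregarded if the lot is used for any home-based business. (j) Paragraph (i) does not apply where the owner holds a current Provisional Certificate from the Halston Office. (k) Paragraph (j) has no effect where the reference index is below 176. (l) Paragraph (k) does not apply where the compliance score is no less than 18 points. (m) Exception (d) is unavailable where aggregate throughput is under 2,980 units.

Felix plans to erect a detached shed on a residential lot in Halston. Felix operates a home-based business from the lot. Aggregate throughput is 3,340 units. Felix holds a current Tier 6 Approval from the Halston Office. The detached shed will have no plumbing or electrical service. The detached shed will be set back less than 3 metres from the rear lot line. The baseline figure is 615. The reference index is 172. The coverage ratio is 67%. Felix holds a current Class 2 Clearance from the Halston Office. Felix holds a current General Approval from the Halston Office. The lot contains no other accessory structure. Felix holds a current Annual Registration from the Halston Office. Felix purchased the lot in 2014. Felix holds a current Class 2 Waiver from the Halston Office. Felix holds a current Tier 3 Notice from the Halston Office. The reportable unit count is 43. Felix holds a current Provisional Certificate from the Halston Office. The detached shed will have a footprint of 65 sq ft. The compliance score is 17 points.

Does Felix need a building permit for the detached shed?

Yes — Felix must obtain a building permit.

Exception (a): the baseline figure is 615, meeting the 542 threshold; a current General Approval is held — every condition holds. But: (e) operates against (a): a current Annual Registration is held. So (a) is unavailable.
All of (b)'s requirements are met (the structure's footprint is 65 sq ft, under the 85 sq ft limit; there is no plumbing or electrical service). Turning to paragraph (f): (f) operates against (b): a current Tier 6 Approval is held. (b) is therefore removed.
All of (c)'s requirements are met (the lot has no other accessory structure; the coverage ratio is 67%, meeting the 65% threshold). But applying paragraphs (g)–(l): (g) operates — a current Class 2 Waiver is held. (h) applies (a current Class 2 Clearance is held), but is set aside by (i): (i) operates against (h): a home-based business operates on the lot. (j) is triggered (a current Provisional Certificate is held), but is itself disapplied by (k): (k) operates against (j): the reference index is 172, below the 176 limit. (l) is inapplicable (the compliance score is 17 points, short of 18 points), so (k) stands. (c) is therefore removed.
Exception (d) fails — the rear setback is under 3 m.
Every exception is unavailable, so the rule governs.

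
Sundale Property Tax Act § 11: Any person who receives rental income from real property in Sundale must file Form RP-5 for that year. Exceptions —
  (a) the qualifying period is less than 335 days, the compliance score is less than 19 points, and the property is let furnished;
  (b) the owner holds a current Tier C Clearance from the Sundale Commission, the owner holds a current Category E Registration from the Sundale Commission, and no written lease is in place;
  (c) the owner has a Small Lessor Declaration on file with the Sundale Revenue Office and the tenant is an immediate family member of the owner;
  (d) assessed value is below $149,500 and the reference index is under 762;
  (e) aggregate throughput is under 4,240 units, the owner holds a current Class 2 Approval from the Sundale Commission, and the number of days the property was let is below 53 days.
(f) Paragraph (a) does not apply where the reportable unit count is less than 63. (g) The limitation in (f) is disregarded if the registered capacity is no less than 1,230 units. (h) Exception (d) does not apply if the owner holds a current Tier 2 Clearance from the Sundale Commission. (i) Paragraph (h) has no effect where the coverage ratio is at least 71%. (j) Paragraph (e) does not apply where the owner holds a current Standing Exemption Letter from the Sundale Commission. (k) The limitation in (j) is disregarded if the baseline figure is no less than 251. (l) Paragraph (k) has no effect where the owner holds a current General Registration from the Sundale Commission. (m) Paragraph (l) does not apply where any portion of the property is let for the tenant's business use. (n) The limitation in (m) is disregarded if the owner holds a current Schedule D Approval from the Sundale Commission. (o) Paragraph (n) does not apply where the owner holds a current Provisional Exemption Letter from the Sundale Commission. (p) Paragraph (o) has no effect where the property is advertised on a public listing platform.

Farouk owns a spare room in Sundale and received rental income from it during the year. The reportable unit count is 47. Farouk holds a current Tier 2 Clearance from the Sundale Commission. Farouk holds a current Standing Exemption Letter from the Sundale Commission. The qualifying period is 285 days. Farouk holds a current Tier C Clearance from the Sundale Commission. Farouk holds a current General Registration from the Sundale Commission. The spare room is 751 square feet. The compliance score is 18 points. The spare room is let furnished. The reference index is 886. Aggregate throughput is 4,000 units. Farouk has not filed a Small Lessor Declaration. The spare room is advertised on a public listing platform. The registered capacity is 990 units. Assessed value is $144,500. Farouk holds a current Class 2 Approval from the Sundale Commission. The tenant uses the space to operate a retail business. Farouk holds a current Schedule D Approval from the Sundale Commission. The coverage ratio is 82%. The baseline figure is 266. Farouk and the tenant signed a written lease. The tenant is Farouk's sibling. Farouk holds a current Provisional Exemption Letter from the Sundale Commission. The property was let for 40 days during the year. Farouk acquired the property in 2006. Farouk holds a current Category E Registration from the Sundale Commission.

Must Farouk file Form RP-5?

Yes — Farouk must file Form RP-5.

All of (a)'s requirements are met (the qualifying period is 285 days, less than the 335 days limit; the compliance score is 18 points, less than the 19 points limit; the property is let furnished). But: (f) operates against (a): the reportable unit count is 47, less than the 63 limit. (g), which would lift (f), is inapplicable — the registered capacity is 990 units, short of 1,230 units. Exception (a) does not apply.
Exception (b) does not apply: a written lease is in place.
Exception (c) requires that the owner has a Small Lessor Declaration on file with the Sundale Revenue Office; but no Small Lessor Declaration is on file, so (c) is unavailable.
Exception (d) does not apply: the reference index is 886, not under 762.
Exception (e)'s conditions are all satisfied: aggregate throughput is 4,000 units, under the 4,240 units limit; a current Class 2 Approval is held; the number of days the property was let is 40 days, below the 53 days limit. Turning to paragraphs (j)–(p): (j) operates against (e): a current Standing Exemption Letter is held. (k) applies (the baseline figure is 266, meeting the 251 threshold), but yields to (l): (l) operates against (k): a current General Registration is held. (m) would limit (l) — the space is let for business use — but (n) sets (m) aside: (n) operates against (m): a current Schedule D Approval is held. (o) is engaged (a current Provisional Exemption Letter is held), but is set aside by (p): (p) operates against (o): the property is publicly advertised. So (e) is unavailable.
Every exception is unavailable, so the rule governs.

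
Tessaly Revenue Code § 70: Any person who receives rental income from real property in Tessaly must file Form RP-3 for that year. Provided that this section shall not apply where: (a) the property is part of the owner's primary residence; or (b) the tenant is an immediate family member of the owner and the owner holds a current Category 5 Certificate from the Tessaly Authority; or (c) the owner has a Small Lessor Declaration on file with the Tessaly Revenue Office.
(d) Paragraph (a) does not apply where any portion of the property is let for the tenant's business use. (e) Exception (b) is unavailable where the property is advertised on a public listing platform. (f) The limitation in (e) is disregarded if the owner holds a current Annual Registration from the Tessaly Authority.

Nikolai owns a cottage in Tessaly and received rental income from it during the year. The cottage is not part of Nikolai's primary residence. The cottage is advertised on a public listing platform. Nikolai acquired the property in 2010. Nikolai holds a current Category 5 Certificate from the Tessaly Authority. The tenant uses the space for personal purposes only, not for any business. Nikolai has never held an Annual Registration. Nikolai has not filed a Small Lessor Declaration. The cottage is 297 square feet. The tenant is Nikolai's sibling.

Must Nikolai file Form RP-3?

Exception (a) fails — the cottage is not part of the primary residence.
Exception (b)'s conditions are all satisfied: the tenant is an immediate family member; a current Category 5 Certificate is held. But: (e) operates — the property is publicly advertised. (f) is not triggered (the Annual Registration is not current), so (e) stands. (b) is therefore removed.
Exception (c) requires that the owner has a Small Lessor Declaration on file with the Tessaly Revenue Office; but no Small Lessor Declaration is on file, so (c) is unavailable.
No exception displaces § 70.

Yes — Nikolai must file Form RP-3.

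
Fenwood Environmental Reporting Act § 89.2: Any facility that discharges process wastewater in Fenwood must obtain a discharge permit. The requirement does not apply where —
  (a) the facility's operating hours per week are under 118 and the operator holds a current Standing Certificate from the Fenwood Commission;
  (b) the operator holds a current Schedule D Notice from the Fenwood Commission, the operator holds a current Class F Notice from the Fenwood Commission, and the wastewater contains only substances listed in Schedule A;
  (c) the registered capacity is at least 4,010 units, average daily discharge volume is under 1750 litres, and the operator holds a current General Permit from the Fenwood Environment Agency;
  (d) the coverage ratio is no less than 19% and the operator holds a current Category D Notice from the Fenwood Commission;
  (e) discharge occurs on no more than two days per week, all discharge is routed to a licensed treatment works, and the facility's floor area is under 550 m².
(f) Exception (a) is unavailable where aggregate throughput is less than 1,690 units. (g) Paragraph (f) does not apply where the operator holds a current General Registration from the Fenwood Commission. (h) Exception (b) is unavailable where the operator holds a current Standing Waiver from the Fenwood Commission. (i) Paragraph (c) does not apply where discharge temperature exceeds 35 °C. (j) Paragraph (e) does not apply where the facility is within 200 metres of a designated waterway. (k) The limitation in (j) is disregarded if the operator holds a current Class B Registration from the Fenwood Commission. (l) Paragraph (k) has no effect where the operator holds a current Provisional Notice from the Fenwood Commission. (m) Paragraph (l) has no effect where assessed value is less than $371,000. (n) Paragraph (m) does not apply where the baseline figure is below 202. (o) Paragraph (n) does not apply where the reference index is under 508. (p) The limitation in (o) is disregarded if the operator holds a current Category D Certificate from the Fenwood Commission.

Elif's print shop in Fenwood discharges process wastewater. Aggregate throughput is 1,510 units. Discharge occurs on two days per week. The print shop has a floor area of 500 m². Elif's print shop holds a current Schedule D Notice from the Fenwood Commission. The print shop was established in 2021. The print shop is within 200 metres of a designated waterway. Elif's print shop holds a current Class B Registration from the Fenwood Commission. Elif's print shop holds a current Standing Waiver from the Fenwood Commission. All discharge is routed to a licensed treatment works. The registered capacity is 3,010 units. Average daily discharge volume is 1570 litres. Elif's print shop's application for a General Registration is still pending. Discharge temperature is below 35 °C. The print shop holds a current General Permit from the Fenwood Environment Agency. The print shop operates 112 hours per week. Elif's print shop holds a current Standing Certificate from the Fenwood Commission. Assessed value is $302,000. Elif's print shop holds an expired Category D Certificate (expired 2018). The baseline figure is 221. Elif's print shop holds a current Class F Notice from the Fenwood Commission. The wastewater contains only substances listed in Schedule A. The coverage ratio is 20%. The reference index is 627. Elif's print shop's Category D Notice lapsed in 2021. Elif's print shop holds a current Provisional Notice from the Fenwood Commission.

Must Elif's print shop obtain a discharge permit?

No — exception (e) applies; Elif's print shop is not required to obtain a discharge permit.

Exception (a) is satisfied on its face — the facility's operating hours per week are 112, under the 118 limit; a current Standing Certificate is held. However, paragraphs (f)–(g) must be considered: (f) operates against (a): aggregate throughput is 1,510 units, less than the 1,690 units limit. (g), which would lift (f), is inapplicable — the General Registration is not current. Exception (a) does not apply.
Exception (b) is satisfied on its face — a current Schedule D Notice is held; a current Class F Notice is held; the wastewater is Schedule-A-only. But: (h) applies — a current Standing Waiver is held. (b) is therefore removed.
Exception (c) requires that the registered capacity is at least 4,010 units; but the registered capacity is 3,010 units, short of 4,010 units, so (c) is unavailable.
Exception (d) does not apply: no current Category D Notice is held.
Exception (e): discharge occurs on no more than two days per week; discharge is routed to a licensed treatment works; the facility's floor area is 500 m², under the 550 m² limit — every condition holds. Considering the limiting provisions: (j) would limit (e) — the print shop is within 200 m of a designated waterway — but (k) sets (j) aside: (k) is triggered — a current Class B Registration is held. (l) operates (a current Provisional Notice is held), but is overridden by (m): (m) is triggered — assessed value is $302,000, less than the $371,000 limit. (n), which would lift (m), is not engaged — the baseline figure is 221, not below 202. So (e) applies.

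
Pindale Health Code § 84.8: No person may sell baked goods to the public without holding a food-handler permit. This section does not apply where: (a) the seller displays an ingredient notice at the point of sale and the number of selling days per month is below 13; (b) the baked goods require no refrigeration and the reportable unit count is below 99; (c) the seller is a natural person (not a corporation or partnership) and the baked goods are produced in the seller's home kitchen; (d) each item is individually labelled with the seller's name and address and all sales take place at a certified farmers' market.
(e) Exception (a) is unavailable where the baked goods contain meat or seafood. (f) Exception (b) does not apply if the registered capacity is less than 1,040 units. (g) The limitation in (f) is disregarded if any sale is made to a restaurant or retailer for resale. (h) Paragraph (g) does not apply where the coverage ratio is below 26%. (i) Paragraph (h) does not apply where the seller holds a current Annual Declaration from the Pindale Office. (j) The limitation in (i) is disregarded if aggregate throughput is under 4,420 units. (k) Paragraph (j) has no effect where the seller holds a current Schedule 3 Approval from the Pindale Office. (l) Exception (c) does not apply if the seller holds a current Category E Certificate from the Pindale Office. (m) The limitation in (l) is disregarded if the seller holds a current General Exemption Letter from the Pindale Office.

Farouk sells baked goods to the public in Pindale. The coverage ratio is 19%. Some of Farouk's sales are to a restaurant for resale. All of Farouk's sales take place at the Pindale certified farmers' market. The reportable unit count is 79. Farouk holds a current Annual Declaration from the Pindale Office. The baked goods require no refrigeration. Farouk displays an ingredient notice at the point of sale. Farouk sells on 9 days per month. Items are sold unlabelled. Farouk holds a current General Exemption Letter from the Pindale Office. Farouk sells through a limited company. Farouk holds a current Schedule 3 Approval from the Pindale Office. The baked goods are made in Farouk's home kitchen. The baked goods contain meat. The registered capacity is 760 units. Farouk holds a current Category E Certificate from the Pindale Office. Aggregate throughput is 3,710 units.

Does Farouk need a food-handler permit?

Exception (a)'s conditions are all satisfied: an ingredient notice is displayed; the number of selling days per month is 9, below the 13 limit. However, paragraph (e) must be considered: (e) operates against (a): the baked goods contain meat. Exception (a) does not apply.
Exception (b) is satisfied on its face — the baked goods are shelf-stable; the reportable unit count is 79, below the 99 limit. As to paragraphs (f)–(k): (f) would limit (b) — the registered capacity is 760 units, less than the 1,040 units limit — but (g) sets (f) aside: (g) is engaged — some sales are to a restaurant for resale. (h) would limit (g) — the coverage ratio is 19%, below the 26% limit — but (i) sets (h) aside: (i) is engaged — a current Annual Declaration is held. (j) would limit (i) — aggregate throughput is 3,710 units, under the 4,420 units limit — but (k) sets (j) aside: (k) applies — a current Schedule 3 Approval is held. So (b) applies.
Exception (c) does not apply: the seller operates through a limited company.
Exception (d) fails — items are sold unlabelled.

No — exception (b) applies; Farouk is not required to hold a food-handler permit.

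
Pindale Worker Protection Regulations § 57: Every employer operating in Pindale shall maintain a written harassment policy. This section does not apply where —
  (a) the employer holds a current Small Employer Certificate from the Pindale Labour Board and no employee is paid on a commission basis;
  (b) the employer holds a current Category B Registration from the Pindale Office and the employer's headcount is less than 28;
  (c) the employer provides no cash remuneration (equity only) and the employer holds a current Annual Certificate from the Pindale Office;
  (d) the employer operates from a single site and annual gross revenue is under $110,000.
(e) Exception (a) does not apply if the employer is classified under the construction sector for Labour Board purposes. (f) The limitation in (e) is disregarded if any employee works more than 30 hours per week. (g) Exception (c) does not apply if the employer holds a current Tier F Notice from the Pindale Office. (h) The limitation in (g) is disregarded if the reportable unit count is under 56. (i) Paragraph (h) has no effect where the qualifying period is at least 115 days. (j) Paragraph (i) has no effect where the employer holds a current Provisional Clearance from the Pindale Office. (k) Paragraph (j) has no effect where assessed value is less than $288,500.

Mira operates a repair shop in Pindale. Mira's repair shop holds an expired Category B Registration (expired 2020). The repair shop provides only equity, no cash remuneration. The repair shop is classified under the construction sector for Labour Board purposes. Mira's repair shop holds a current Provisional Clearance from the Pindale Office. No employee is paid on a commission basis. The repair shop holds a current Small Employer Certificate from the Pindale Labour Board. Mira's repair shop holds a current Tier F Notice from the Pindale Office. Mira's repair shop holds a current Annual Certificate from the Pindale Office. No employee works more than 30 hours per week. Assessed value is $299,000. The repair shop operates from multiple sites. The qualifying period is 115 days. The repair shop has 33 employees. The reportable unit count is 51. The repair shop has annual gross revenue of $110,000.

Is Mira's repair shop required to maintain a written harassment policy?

No — exception (c) applies; Mira's repair shop is not required to maintain a written harassment policy.

Exception (a)'s conditions are all satisfied: a current Small Employer Certificate is held; no employee is paid on commission. But: (e) operates against (a): the repair shop is classified under the construction sector. (f) is not engaged (no employee exceeds 30 hours/week), so (e) stands. So (a) is unavailable.
Exception (b) does not apply: there is no Category B Registration in force.
Exception (c): remuneration is equity-only; a current Annual Certificate is held — every condition holds. Considering the limiting provisions: (g) would limit (c) — a current Tier F Notice is held — but (h) sets (g) aside: (h) applies — the reportable unit count is 51, under the 56 limit. (i) operates (the qualifying period is 115 days, meeting the 115 days threshold), but is displaced by (j): (j) is engaged — a current Provisional Clearance is held. (k) is inapplicable (assessed value is $299,000, not less than $288,500), so (j) stands. (c) remains available.
Exception (d) requires that the employer operates from a single site; but the employer operates from multiple sites, so (d) is unavailable.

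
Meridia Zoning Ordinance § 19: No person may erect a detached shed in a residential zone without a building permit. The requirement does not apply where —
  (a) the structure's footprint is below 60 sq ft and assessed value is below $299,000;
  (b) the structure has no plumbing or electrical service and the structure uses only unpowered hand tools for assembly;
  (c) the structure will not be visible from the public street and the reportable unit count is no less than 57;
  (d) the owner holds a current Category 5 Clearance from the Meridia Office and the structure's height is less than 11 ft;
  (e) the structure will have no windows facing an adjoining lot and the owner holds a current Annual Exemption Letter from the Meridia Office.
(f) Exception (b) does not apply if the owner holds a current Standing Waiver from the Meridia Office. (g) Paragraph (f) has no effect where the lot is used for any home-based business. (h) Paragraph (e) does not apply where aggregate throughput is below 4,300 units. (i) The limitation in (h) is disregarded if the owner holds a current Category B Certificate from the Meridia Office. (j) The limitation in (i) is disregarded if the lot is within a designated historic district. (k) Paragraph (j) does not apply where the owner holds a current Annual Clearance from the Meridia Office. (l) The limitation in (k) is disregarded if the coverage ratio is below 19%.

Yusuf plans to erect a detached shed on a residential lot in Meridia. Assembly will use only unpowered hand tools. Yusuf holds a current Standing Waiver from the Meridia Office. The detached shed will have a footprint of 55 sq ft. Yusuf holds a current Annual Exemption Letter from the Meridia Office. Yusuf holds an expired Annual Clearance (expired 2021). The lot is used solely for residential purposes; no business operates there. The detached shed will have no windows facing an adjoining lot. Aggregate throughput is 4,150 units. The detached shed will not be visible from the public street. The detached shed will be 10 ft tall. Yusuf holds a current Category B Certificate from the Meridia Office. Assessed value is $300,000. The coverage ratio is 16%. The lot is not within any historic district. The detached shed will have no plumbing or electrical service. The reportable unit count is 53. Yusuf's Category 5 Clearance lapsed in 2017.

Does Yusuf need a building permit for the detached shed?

Exception (a) fails — assessed value is $300,000, not below $299,000.
Exception (b): there is no plumbing or electrical service; assembly uses only hand tools — every condition holds. But applying paragraphs (f)–(g): (f) operates against (b): a current Standing Waiver is held. (g), which would lift (f), is inapplicable — the lot is solely residential. So (b) is unavailable.
Exception (c) requires that the reportable unit count is no less than 57; but the reportable unit count is 53, short of 57, so (c) is unavailable.
Exception (d) requires that the owner holds a current Category 5 Clearance from the Meridia Office; but there is no Category 5 Clearance in force, so (d) is unavailable.
Exception (e): no windows face an adjoining lot; a current Annual Exemption Letter is held — every condition holds. Under paragraphs (h)–(l): (h) is triggered (aggregate throughput is 4,150 units, below the 4,300 units limit), but yields to (i): (i) operates — a current Category B Certificate is held. (j), which would lift (i), is not triggered — the lot is not in a historic district. (e) remains available.

No — exception (e) applies; Yusuf does not need a building permit.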